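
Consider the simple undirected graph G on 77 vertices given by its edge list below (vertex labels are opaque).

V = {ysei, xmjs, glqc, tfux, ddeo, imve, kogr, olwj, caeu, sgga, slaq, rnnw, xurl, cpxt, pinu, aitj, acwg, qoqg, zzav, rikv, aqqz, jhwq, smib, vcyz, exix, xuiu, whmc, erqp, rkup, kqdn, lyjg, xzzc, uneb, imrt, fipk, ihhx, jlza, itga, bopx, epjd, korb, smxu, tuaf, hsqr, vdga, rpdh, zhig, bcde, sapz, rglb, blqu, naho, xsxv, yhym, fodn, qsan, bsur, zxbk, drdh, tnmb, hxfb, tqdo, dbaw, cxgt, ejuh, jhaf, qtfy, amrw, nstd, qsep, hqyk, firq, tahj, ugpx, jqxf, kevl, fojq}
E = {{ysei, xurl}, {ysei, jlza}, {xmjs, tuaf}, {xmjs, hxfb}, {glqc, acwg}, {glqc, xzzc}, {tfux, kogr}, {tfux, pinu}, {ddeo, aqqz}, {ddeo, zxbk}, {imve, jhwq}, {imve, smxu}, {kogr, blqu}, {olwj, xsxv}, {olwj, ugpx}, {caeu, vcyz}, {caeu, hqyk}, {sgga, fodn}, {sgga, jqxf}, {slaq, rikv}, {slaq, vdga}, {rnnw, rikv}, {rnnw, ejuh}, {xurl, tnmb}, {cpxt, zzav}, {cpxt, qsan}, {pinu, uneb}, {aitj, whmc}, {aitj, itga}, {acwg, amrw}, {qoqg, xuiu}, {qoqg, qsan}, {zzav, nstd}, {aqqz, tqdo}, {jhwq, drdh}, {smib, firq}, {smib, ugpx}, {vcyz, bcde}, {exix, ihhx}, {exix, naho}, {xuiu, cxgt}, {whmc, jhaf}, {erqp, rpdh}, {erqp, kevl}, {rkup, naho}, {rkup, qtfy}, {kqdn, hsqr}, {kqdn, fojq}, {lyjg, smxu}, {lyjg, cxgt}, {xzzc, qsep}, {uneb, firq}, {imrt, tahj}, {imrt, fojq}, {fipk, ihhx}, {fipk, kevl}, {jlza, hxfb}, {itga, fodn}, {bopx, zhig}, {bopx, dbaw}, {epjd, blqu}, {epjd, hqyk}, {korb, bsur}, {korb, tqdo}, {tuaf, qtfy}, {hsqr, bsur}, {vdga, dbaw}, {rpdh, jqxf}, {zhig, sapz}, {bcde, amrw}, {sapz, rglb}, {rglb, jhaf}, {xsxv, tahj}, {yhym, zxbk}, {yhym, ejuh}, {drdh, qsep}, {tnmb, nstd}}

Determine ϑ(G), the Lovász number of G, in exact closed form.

Vertex exix has 2 neighbors: ihhx, naho.
deg(aitj) = 2; N(aitj) = {whmc, itga}.
deg(jhaf) = 2; N(jhaf) = {whmc, rglb}.
Vertex tfux has 2 neighbors: kogr, pinu.
deg(v) = 2 for all v (|V|=77); this is C_{77}, the 77-cycle.
Distinct eigenvalues (to 6 d.p.): [2.0, 1.993345, 1.973425, 1.940372, 1.894406, 1.835833, 1.765043, 1.682507, 1.588774, 1.484468, 1.370283, 1.24698, 1.115377, 0.976352, 0.83083, 0.679779, 0.524203, 0.36514, 0.203646, 0.040797, -0.122323, -0.28463, -0.445042, -0.602492, -0.755933, -0.904344, -1.046736, -1.182162, -1.309721, -1.428565, -1.537901, -1.637003, -1.725211, -1.801938, -1.866673, -1.918986, -1.958528, -1.985037, -1.998336].
ϑ = −N·λ_min/(λ_max−λ_min) = −77·(-2*cos(pi/77))/(2−(-2*cos(pi/77))) = 77*cos(pi/77)/(cos(pi/77) + 1).
= 38.48397347… (decimal).
Check 38 ≤ 77*cos(pi/77)/(cos(pi/77) + 1) ≤ 39: both strict.

77*cos(pi/77)/(cos(pi/77) + 1)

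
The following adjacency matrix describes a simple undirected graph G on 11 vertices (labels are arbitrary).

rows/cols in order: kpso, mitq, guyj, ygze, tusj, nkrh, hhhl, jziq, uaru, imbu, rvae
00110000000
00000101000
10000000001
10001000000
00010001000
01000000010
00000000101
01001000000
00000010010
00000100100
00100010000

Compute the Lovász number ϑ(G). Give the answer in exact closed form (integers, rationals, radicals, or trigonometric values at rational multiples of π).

Vertex tusj has 2 neighbors: ygze, jziq.
N(hhhl) = {uaru, rvae}, |N(hhhl)| = 2.
N(kpso) = {guyj, ygze}, |N(kpso)| = 2.
N(mitq) = {nkrh, jziq}, |N(mitq)| = 2.
11-vertex 2-regular graph: a single 11-cycle (edge-transitive).
Distinct eigenvalues (to 6 d.p.): [2.0, 1.682507, 0.83083, -0.28463, -1.309721, -1.918986].
Lovász (edge-transitive): ϑ = −11·(-2*cos(pi/11))/((2)−(-2*cos(pi/11))) = 11*cos(pi/11)/(cos(pi/11) + 1).
ϑ(G) ≈ 5.386302912.
Sandwich: α(G)=5 ≤ ϑ(G)=11*cos(pi/11)/(cos(pi/11) + 1) ≤ χ(Ḡ)=6 (both strict).

11*cos(pi/11)/(cos(pi/11) + 1)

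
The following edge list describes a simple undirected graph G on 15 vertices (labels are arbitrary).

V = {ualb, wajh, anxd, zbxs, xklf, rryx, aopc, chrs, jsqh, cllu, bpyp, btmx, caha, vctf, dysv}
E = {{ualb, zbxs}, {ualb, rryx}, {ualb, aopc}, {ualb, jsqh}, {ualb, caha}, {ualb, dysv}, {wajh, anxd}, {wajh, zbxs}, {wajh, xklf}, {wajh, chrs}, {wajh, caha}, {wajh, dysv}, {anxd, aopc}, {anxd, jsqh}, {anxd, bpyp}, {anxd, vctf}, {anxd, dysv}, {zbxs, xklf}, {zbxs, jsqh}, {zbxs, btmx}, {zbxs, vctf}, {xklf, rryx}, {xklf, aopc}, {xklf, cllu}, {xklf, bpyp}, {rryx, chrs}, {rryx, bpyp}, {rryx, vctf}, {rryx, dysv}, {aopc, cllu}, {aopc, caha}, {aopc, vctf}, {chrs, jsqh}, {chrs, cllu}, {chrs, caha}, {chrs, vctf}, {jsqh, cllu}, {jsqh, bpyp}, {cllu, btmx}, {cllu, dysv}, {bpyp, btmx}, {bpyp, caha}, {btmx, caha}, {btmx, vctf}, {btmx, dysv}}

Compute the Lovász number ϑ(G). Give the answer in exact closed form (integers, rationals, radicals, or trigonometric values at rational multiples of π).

N(bpyp) = {anxd, xklf, rryx, jsqh, btmx, caha}, |N(bpyp)| = 6.
N(wajh) = {anxd, zbxs, xklf, chrs, caha, dysv}, |N(wajh)| = 6.
deg(zbxs) = 6; N(zbxs) = {ualb, wajh, xklf, jsqh, btmx, vctf}.
N(anxd) = {wajh, aopc, jsqh, bpyp, vctf, dysv}, |N(anxd)| = 6.
Every vertex has degree 6 (N=15); this is K(6,2), the Kneser graph.
spec(A) ≈ [6.0, 1.0, -3.0] (distinct, 6 d.p.).
With N=15: ϑ(G) = 15·(-1*(-3))/(6−(-3)) = 5.
≈ 5.00000 (to 5 d.p.).

5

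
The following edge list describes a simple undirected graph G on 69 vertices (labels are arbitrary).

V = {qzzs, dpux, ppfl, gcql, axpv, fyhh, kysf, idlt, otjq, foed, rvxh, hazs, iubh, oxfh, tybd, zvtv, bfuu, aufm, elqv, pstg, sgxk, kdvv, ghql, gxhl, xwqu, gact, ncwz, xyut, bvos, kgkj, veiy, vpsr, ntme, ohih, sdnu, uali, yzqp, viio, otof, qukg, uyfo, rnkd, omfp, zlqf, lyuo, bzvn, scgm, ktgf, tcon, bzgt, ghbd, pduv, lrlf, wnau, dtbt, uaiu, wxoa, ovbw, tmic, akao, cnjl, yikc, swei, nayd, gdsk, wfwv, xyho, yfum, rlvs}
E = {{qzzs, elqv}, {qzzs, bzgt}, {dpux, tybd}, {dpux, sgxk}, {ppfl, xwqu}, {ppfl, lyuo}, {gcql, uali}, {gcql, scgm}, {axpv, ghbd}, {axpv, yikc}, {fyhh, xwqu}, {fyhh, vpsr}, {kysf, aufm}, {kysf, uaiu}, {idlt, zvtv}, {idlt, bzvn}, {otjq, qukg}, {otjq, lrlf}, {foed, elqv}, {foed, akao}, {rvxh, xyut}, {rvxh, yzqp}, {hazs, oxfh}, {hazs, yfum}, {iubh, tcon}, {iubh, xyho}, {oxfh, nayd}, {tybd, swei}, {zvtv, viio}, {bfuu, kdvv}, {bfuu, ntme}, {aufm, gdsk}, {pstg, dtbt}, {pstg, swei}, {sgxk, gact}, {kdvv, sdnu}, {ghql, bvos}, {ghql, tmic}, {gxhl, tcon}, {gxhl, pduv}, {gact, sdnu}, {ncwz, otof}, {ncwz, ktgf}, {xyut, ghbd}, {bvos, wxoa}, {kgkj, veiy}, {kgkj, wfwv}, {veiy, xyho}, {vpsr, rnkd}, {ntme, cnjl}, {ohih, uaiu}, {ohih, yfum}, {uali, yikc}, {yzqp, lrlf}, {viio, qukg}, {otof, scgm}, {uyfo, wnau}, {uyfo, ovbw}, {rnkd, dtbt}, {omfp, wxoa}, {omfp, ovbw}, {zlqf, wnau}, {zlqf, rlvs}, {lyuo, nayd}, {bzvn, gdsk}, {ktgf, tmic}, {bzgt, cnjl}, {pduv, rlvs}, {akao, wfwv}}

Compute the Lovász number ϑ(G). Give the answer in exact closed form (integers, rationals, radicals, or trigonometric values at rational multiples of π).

Vertex tmic has 2 neighbors: ghql, ktgf.
N(bzgt) = {qzzs, cnjl}, |N(bzgt)| = 2.
Vertex vpsr has 2 neighbors: fyhh, rnkd.
deg(rnkd) = 2; N(rnkd) = {vpsr, dtbt}.
2-regular, N=69; a single 69-cycle (edge-transitive).
spec(A) ≈ [2.0, 1.9917, 1.9669, 1.9258, 1.8688, 1.7963, 1.7088, 1.6073, 1.4924, 1.3651, 1.2265, 1.0778, 0.9201, 0.7548, 0.5833, 0.4069, 0.2272, 0.0455, -0.1365, -0.3174, -0.4956, -0.6698, -0.8384, -1.0, -1.1534, -1.2972, -1.4302, -1.5514, -1.6598, -1.7544, -1.8344, -1.8993, -1.9484, -1.9814, -1.9979] (distinct, 4 d.p.).
ϑ = −N·λ_min/(λ_max−λ_min) = −69·(-2*cos(pi/69))/(2−(-2*cos(pi/69))) = 69*cos(pi/69)/(cos(pi/69) + 1).
≈ 34.482114103 (to 9 d.p.).
Lovász sandwich 34 ≤ 69*cos(pi/69)/(cos(pi/69) + 1) ≤ 35: both strict.

69*cos(pi/69)/(cos(pi/69) + 1)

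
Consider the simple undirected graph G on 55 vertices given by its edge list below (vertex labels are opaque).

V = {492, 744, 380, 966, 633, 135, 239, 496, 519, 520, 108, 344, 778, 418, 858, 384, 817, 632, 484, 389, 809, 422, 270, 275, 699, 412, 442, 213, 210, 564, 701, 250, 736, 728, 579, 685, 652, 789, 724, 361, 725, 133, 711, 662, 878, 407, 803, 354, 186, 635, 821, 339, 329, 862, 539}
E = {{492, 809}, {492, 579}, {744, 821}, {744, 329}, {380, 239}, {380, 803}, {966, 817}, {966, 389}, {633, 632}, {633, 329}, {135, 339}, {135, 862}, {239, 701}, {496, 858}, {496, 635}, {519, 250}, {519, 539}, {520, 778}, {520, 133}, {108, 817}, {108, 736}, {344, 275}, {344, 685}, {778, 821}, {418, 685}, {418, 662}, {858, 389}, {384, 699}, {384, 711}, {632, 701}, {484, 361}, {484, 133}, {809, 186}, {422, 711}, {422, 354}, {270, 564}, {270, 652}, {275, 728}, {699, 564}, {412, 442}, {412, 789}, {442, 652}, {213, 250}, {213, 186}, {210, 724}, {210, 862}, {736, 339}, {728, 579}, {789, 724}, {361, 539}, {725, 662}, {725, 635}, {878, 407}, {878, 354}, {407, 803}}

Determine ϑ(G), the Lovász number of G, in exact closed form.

55*cos(pi/55)/(cos(pi/55) + 1)

N(186) = {809, 213}, |N(186)| = 2.
deg(380) = 2; N(380) = {239, 803}.
Vertex 778 has 2 neighbors: 520, 821.
Vertex 539 has 2 neighbors: 519, 361.
Every vertex has degree 2 (N=55); connected 2-regular on 55 ⇒ C_{55}.
Distinct eigenvalues (to 3 d.p.): [2.0, 1.987, 1.948, 1.884, 1.795, 1.683, 1.548, 1.394, 1.221, 1.033, 0.831, 0.618, 0.397, 0.171, -0.057, -0.285, -0.508, -0.726, -0.933, -1.129, -1.31, -1.473, -1.618, -1.741, -1.842, -1.919, -1.971, -1.997].
Lovász: ϑ = −55(-2*cos(pi/55))/(2+-(-1)*2*cos(pi/55)) = 55*cos(pi/55)/(cos(pi/55) + 1).
ϑ(G) ≈ 27.4775569.
Lovász sandwich 27 ≤ 55*cos(pi/55)/(cos(pi/55) + 1) ≤ 28: both strict.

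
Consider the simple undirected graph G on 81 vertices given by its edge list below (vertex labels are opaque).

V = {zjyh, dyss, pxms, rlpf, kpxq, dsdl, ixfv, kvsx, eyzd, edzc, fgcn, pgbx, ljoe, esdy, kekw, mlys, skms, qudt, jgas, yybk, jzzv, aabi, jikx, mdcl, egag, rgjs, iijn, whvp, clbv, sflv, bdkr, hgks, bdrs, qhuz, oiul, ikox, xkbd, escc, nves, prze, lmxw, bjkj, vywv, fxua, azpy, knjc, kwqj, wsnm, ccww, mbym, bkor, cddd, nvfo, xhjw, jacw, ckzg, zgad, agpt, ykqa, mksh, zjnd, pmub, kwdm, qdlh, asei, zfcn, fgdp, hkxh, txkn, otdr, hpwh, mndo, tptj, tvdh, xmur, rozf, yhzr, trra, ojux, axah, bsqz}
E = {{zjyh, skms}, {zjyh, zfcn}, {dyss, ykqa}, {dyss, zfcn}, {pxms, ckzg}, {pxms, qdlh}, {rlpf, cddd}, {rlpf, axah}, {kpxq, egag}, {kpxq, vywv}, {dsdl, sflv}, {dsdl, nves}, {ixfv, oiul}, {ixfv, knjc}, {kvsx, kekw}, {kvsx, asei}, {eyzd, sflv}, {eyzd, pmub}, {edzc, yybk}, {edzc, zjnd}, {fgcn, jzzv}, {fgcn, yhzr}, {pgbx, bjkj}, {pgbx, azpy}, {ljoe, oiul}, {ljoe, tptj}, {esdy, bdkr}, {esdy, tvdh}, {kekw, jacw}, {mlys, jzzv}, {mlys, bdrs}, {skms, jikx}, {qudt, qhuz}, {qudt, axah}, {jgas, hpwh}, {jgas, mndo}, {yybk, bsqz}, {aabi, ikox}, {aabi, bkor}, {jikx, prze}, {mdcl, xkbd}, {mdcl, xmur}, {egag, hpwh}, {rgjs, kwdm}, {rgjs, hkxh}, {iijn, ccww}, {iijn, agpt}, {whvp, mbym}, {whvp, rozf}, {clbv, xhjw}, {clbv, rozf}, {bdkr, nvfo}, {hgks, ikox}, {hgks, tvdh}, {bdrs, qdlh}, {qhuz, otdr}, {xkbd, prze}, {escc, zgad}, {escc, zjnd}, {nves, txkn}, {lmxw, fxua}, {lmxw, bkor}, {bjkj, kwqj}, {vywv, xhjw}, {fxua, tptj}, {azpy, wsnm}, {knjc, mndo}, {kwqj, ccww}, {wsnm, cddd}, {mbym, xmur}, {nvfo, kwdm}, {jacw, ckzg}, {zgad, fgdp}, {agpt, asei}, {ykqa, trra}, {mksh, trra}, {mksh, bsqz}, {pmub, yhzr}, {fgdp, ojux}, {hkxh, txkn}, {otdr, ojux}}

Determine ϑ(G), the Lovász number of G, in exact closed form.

81*cos(pi/81)/(cos(pi/81) + 1)

N(ykqa) = {dyss, trra}, |N(ykqa)| = 2.
Vertex tvdh has 2 neighbors: esdy, hgks.
Vertex pgbx has 2 neighbors: bjkj, azpy.
N(bkor) = {aabi, lmxw}, |N(bkor)| = 2.
81-vertex 2-regular graph: a single 81-cycle (edge-transitive).
A has 41 distinct eigenvalues ≈ [2.0, 1.994, 1.976, 1.946, 1.904, 1.851, 1.787, 1.712, 1.627, 1.532, 1.428, 1.315, 1.194, 1.066, 0.932, 0.792, 0.647, 0.499, 0.347, 0.194, 0.039, -0.116, -0.271, -0.423, -0.574, -0.72, -0.863, -1.0, -1.131, -1.256, -1.372, -1.481, -1.581, -1.671, -1.751, -1.821, -1.879, -1.927, -1.963, -1.986, -1.998].
Lovász: ϑ = −81(-2*cos(pi/81))/(2+-(-1)*2*cos(pi/81)) = 81*cos(pi/81)/(cos(pi/81) + 1).
ϑ(G) ≈ 40.4847653.
40 ≤ 81*cos(pi/81)/(cos(pi/81) + 1) ≤ 41: both strict.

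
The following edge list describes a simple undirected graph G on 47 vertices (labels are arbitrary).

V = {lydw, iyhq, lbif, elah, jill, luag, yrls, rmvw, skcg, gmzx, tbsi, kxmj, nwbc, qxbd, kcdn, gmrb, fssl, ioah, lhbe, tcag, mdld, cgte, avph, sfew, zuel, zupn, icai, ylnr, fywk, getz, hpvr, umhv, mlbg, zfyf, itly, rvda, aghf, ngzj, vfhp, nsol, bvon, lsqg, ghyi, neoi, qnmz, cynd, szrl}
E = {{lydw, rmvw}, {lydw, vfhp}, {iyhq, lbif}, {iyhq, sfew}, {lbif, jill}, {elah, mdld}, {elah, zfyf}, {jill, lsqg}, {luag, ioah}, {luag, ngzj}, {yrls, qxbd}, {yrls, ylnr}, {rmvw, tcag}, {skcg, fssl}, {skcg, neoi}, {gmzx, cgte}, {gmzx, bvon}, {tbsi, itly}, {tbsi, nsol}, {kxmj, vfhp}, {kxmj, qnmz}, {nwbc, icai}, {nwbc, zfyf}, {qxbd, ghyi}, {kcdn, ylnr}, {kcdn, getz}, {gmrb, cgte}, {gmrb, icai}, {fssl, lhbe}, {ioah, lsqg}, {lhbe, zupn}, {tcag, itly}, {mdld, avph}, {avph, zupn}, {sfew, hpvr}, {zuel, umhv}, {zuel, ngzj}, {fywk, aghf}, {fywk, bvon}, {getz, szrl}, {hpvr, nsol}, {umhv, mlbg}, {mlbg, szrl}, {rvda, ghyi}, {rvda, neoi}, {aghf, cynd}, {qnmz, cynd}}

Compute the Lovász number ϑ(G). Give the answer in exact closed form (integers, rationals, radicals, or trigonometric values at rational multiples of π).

47*cos(pi/47)/(cos(pi/47) + 1)

deg(tbsi) = 2; N(tbsi) = {itly, nsol}.
Vertex getz has 2 neighbors: kcdn, szrl.
N(umhv) = {zuel, mlbg}, |N(umhv)| = 2.
deg(lbif) = 2; N(lbif) = {iyhq, jill}.
Regular of degree 2 on 47 vertices: connected 2-regular on 47 ⇒ C_{47}.
spec(A) ≈ [2.0, 1.982155, 1.928938, 1.8413, 1.720803, 1.569599, 1.390385, 1.186359, 0.961164, 0.718816, 0.46364, 0.200191, -0.06683, -0.332659, -0.592551, -0.84187, -1.076165, -1.291256, -1.483304, -1.648883, -1.785038, -1.889338, -1.959923, -1.995534] (distinct, 6 d.p.).
Lovász: ϑ = −47(-2*cos(pi/47))/(2+-(-1)*2*cos(pi/47)) = 47*cos(pi/47)/(cos(pi/47) + 1).
Numerically 23.47373149.
Lovász sandwich 23 ≤ 47*cos(pi/47)/(cos(pi/47) + 1) ≤ 24: both strict.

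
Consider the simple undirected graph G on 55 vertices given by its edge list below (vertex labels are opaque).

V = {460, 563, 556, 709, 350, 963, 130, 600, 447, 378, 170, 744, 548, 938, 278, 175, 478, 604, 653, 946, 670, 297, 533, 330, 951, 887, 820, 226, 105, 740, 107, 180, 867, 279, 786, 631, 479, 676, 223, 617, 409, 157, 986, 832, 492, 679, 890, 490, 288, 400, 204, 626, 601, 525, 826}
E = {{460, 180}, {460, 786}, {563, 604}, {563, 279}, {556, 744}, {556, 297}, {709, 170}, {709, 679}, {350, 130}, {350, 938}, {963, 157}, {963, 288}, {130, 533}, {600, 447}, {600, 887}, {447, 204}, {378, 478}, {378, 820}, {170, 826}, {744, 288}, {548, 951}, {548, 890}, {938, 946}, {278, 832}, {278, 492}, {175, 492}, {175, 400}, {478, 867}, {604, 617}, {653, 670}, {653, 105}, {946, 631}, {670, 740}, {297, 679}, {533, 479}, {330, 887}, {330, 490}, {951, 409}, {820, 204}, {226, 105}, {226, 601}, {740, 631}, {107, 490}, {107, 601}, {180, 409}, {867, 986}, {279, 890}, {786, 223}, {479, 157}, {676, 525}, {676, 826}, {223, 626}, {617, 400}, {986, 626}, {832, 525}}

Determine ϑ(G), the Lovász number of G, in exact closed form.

deg(832) = 2; N(832) = {278, 525}.
deg(533) = 2; N(533) = {130, 479}.
N(679) = {709, 297}, |N(679)| = 2.
deg(447) = 2; N(447) = {600, 204}.
Every vertex has degree 2 (N=55); this is C_{55}, the 55-cycle.
spec(A) ≈ [2.0, 1.987, 1.948, 1.8837, 1.7948, 1.6825, 1.5483, 1.3939, 1.2213, 1.0328, 0.8308, 0.618, 0.3972, 0.1712, -0.0571, -0.2846, -0.5084, -0.7256, -0.9333, -1.1289, -1.3097, -1.4735, -1.618, -1.7415, -1.8422, -1.919, -1.9707, -1.9967] (distinct, 4 d.p.).
Lovász (edge-transitive): ϑ = −55·(-2*cos(pi/55))/((2)−(-2*cos(pi/55))) = 55*cos(pi/55)/(cos(pi/55) + 1).
Numerically 27.477557.
Check 27 ≤ 55*cos(pi/55)/(cos(pi/55) + 1) ≤ 28: both strict.

55*cos(pi/55)/(cos(pi/55) + 1)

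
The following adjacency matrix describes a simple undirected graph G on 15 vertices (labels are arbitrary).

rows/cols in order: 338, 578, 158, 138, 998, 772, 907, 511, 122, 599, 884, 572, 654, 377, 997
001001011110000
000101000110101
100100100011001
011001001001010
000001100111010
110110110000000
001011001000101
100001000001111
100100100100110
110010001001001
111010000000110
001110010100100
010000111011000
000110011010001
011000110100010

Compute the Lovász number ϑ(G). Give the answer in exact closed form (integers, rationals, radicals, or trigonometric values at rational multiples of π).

deg(158) = 6; N(158) = {338, 138, 907, 884, 572, 997}.
deg(998) = 6; N(998) = {772, 907, 599, 884, 572, 377}.
deg(511) = 6; N(511) = {338, 772, 572, 654, 377, 997}.
N(599) = {338, 578, 998, 122, 572, 997}, |N(599)| = 6.
6-regular, N=15; this is K(6,2), the Kneser graph.
Distinct eigenvalues (to 3 d.p.): [6.0, 1.0, -3.0].
ϑ = −N·λ_min/(λ_max−λ_min) = −15·(-3)/(6−(-3)) = 5.
Numerically 5.0000000.

5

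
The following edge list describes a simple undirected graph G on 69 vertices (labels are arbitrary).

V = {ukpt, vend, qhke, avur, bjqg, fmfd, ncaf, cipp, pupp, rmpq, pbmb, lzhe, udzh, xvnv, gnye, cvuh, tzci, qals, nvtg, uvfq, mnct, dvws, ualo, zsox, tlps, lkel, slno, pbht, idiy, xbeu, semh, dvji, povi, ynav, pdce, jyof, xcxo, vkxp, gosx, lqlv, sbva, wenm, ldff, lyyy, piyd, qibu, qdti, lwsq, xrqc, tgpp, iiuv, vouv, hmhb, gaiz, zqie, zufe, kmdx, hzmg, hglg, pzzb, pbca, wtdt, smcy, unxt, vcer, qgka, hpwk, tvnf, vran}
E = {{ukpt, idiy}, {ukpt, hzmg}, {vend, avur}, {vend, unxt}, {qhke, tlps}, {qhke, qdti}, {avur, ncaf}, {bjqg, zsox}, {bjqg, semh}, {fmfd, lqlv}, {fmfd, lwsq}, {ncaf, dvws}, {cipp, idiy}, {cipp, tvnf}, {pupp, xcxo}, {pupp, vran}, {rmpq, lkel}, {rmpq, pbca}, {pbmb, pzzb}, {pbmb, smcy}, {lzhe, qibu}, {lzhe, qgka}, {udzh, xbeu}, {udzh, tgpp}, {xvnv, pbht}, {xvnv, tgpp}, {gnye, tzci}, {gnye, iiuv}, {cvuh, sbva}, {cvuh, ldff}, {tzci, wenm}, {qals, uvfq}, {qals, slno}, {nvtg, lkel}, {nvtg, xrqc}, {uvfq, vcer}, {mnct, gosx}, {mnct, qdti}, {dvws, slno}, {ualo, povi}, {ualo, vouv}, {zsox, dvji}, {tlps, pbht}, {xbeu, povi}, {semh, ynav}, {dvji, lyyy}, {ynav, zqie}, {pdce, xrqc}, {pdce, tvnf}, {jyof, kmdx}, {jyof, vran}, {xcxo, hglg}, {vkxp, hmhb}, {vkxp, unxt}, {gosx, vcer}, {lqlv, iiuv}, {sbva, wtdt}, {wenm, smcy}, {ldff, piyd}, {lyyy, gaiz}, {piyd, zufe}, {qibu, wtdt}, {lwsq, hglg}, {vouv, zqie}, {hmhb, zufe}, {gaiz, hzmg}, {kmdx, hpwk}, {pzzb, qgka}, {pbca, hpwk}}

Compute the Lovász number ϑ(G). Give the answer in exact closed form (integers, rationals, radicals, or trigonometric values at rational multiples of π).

69*cos(pi/69)/(cos(pi/69) + 1)

deg(tzci) = 2; N(tzci) = {gnye, wenm}.
Vertex pbmb has 2 neighbors: pzzb, smcy.
deg(xbeu) = 2; N(xbeu) = {udzh, povi}.
deg(lzhe) = 2; N(lzhe) = {qibu, qgka}.
Every vertex has degree 2 (N=69); the odd cycle C_{69}.
A has 35 distinct eigenvalues ≈ [2.0, 1.99171, 1.96692, 1.92583, 1.86879, 1.79626, 1.70884, 1.60726, 1.49237, 1.36511, 1.22653, 1.0778, 0.92013, 0.75484, 0.58329, 0.40691, 0.22716, 0.04553, -0.13648, -0.31737, -0.49562, -0.66976, -0.83835, -1.0, -1.15336, -1.29716, -1.43022, -1.55142, -1.65977, -1.75437, -1.83442, -1.89928, -1.9484, -1.98137, -1.99793].
With N=69: ϑ(G) = 69·(-(-1)*2*cos(pi/69))/(2−(-2*cos(pi/69))) = 69*cos(pi/69)/(cos(pi/69) + 1).
= 34.482114… (decimal).
α=34, χ(Ḡ)=35; ϑ=69*cos(pi/69)/(cos(pi/69) + 1) lies between (both strict).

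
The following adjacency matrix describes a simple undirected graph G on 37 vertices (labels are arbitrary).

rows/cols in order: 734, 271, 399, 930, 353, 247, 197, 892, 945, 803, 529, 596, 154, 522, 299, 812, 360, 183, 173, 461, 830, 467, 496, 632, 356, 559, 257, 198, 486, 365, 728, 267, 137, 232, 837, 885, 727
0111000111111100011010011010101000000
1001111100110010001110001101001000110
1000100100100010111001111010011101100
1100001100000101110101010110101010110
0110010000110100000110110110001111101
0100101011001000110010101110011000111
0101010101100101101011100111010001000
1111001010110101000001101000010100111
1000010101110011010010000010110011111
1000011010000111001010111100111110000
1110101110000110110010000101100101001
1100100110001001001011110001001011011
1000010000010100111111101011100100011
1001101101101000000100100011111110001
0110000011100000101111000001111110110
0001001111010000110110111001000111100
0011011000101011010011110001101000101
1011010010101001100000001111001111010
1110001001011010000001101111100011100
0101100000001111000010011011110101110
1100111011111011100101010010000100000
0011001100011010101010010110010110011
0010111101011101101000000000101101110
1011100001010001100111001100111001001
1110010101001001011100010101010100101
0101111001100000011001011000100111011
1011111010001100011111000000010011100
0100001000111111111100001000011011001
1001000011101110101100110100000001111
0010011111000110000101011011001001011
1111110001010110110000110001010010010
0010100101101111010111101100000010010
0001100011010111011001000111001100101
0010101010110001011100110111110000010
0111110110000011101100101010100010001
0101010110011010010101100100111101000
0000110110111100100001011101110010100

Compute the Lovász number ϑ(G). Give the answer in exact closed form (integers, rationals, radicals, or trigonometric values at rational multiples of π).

deg(198) = 18; N(198) = {271, 197, 529, 596, 154, 522, 299, 812, 360, 183, 173, 461, 356, 365, 728, 137, 232, 727}.
deg(247) = 18; N(247) = {271, 353, 197, 945, 803, 154, 360, 183, 830, 496, 356, 559, 257, 365, 728, 837, 885, 727}.
N(727) = {353, 247, 892, 945, 529, 596, 154, 522, 360, 467, 632, 356, 559, 198, 486, 365, 137, 837}, |N(727)| = 18.
N(154) = {734, 247, 596, 522, 360, 183, 173, 461, 830, 467, 496, 356, 257, 198, 486, 267, 885, 727}, |N(154)| = 18.
Every vertex has degree 18 (N=37); strongly regular (37,18,8,9).
Distinct eigenvalues (to 3 d.p.): [18.0, 2.541, -3.541].
With N=37: ϑ(G) = 37·(-(-sqrt(37)/2 - 1/2))/(18−(-sqrt(37)/2 - 1/2)) = sqrt(37).
ϑ(G) ≈ 6.082763.

sqrt(37)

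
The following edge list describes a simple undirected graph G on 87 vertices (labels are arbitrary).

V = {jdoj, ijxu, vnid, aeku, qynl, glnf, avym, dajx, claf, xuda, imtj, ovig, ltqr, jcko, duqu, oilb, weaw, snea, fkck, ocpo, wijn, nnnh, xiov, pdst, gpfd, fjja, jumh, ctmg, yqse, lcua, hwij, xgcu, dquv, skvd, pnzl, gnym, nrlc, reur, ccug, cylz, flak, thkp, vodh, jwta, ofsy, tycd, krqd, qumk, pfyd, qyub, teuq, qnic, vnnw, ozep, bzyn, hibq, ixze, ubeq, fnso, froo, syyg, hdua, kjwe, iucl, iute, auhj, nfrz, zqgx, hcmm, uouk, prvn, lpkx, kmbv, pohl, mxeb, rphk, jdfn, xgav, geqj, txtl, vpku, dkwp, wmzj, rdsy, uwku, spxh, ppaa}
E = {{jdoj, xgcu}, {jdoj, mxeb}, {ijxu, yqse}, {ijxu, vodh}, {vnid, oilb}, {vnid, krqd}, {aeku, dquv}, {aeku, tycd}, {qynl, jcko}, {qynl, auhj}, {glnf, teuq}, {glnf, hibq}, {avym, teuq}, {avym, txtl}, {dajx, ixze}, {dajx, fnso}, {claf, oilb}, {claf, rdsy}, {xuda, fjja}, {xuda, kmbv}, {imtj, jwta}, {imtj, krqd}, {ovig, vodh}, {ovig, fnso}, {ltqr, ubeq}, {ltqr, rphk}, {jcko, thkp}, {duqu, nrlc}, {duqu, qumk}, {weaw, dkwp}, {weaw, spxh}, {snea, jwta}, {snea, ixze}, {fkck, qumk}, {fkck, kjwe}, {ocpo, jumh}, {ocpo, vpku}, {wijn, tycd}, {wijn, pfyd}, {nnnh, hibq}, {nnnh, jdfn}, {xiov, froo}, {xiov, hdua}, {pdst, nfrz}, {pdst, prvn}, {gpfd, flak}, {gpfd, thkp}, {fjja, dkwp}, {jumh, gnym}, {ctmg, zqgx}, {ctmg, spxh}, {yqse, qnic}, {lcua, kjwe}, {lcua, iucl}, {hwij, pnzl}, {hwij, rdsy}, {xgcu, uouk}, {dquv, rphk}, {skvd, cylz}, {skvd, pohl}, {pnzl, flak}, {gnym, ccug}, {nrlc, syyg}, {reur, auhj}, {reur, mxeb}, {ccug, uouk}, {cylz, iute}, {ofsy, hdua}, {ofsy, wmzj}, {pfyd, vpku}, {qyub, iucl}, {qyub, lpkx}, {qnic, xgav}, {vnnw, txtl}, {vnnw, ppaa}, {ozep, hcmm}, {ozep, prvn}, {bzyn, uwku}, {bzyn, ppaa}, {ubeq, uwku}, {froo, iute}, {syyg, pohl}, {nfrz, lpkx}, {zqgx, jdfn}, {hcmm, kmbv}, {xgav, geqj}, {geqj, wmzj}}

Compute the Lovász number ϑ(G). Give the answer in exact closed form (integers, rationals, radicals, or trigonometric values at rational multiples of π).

N(jwta) = {imtj, snea}, |N(jwta)| = 2.
N(skvd) = {cylz, pohl}, |N(skvd)| = 2.
N(jdoj) = {xgcu, mxeb}, |N(jdoj)| = 2.
N(uwku) = {bzyn, ubeq}, |N(uwku)| = 2.
87-vertex 2-regular graph: a single 87-cycle (edge-transitive).
spec(A) ≈ [2.0, 1.99479, 1.97917, 1.95324, 1.91713, 1.87102, 1.81515, 1.74982, 1.67537, 1.59219, 1.5007, 1.40139, 1.29477, 1.18141, 1.06188, 0.93682, 0.80687, 0.67272, 0.53506, 0.39461, 0.2521, 0.10828, -0.03611, -0.18031, -0.32356, -0.46513, -0.60428, -0.74028, -0.87241, -1.0, -1.12237, -1.2389, -1.34896, -1.45199, -1.54745, -1.63484, -1.71371, -1.78365, -1.84429, -1.89531, -1.93645, -1.96749, -1.98828, -1.9987] (distinct, 5 d.p.).
ϑ = −N·λ_min/(λ_max−λ_min) = −87·(-2*cos(pi/87))/(2−(-2*cos(pi/87))) = 87*cos(pi/87)/(cos(pi/87) + 1).
≈ 43.4858 (to 4 d.p.).
43 ≤ 87*cos(pi/87)/(cos(pi/87) + 1) ≤ 44: both strict.

87*cos(pi/87)/(cos(pi/87) + 1)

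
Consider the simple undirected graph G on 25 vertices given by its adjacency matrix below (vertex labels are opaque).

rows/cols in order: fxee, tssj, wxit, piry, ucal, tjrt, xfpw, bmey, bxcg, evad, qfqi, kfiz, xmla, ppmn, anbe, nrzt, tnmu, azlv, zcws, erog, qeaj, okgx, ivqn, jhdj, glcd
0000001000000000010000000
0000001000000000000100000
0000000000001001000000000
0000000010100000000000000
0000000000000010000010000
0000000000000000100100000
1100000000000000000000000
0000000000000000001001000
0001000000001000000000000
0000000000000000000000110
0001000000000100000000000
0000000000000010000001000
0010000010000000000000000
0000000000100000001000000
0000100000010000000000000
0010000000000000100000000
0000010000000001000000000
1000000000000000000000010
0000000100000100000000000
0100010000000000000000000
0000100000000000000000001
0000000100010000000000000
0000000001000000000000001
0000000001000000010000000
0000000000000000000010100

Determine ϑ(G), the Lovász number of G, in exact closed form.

25*cos(pi/25)/(cos(pi/25) + 1)

Vertex anbe has 2 neighbors: ucal, kfiz.
Vertex piry has 2 neighbors: bxcg, qfqi.
N(wxit) = {xmla, nrzt}, |N(wxit)| = 2.
deg(ppmn) = 2; N(ppmn) = {qfqi, zcws}.
25-vertex 2-regular graph: a single 25-cycle (edge-transitive).
A has 13 distinct eigenvalues ≈ [2.0, 1.93717, 1.75261, 1.45794, 1.07165, 0.61803, 0.12558, -0.37476, -0.85156, -1.27485, -1.61803, -1.85955, -1.98423].
−25·(-2*cos(pi/25)) / ((2)−(-2*cos(pi/25))) = 25*cos(pi/25)/(cos(pi/25) + 1) = ϑ(G).
≈ 12.450522 (to 6 d.p.).
α=12, χ(Ḡ)=13; ϑ=25*cos(pi/25)/(cos(pi/25) + 1) lies between (both strict).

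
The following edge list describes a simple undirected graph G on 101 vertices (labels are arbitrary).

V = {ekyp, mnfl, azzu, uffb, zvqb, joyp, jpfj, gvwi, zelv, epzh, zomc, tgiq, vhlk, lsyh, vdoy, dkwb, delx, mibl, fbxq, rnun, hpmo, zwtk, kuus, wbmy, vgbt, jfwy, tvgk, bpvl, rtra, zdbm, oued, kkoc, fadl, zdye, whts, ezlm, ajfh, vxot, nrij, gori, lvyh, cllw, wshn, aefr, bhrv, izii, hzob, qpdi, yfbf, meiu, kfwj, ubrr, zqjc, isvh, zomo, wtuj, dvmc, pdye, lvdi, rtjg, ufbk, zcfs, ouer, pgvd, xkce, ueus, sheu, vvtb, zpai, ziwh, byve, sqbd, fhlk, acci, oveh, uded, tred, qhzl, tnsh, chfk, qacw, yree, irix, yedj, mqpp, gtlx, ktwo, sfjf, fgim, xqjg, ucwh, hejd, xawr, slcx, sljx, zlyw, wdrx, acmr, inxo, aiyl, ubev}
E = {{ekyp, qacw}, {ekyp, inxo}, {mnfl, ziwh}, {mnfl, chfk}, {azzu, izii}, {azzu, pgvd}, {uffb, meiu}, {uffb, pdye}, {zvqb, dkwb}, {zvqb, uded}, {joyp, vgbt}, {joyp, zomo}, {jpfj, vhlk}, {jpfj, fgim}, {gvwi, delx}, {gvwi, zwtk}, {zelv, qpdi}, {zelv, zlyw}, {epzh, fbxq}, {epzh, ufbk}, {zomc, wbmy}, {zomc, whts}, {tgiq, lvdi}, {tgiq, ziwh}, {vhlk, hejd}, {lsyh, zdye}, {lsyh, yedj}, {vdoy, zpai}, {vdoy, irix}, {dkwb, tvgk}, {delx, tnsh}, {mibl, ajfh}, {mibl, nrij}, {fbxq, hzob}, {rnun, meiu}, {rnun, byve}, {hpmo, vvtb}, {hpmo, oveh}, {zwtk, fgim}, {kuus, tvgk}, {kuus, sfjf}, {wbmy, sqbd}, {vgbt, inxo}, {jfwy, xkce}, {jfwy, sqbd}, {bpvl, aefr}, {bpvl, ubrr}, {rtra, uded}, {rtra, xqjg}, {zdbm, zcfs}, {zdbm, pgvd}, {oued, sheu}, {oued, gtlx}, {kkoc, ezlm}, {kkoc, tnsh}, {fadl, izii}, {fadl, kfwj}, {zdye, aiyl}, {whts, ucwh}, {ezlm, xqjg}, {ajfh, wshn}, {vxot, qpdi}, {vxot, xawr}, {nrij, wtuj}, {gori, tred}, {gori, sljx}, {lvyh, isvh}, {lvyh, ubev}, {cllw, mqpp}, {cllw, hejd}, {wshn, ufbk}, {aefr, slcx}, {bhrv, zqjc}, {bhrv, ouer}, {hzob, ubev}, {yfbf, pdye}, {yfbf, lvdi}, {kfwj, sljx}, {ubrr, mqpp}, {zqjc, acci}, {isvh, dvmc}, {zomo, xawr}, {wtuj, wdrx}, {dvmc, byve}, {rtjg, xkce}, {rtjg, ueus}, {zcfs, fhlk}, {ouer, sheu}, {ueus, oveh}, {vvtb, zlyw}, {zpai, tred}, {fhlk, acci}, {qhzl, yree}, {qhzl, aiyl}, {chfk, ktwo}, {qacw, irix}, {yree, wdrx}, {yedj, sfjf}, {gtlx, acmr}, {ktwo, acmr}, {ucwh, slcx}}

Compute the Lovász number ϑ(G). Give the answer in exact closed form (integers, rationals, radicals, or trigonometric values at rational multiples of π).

101*cos(pi/101)/(cos(pi/101) + 1)

Vertex zwtk has 2 neighbors: gvwi, fgim.
deg(fbxq) = 2; N(fbxq) = {epzh, hzob}.
Vertex rtra has 2 neighbors: uded, xqjg.
deg(zomc) = 2; N(zomc) = {wbmy, whts}.
deg(v) = 2 for all v (|V|=101); a single 101-cycle (edge-transitive).
Distinct eigenvalues (to 4 d.p.): [2.0, 1.9961, 1.9845, 1.9653, 1.9384, 1.904, 1.8623, 1.8133, 1.7574, 1.6946, 1.6253, 1.5497, 1.4681, 1.3808, 1.2882, 1.1906, 1.0884, 0.982, 0.8718, 0.7582, 0.6417, 0.5226, 0.4016, 0.279, 0.1554, 0.0311, -0.0933, -0.2173, -0.3405, -0.4624, -0.5824, -0.7003, -0.8154, -0.9273, -1.0357, -1.1401, -1.24, -1.3352, -1.4252, -1.5096, -1.5883, -1.6608, -1.7268, -1.7862, -1.8387, -1.8841, -1.9221, -1.9528, -1.9759, -1.9913, -1.999].
With N=101: ϑ(G) = 101·(-(-1)*2*cos(pi/101))/(2−(-2*cos(pi/101))) = 101*cos(pi/101)/(cos(pi/101) + 1).
≈ 50.487783 (to 6 d.p.).
Sandwich: α(G)=50 ≤ ϑ(G)=101*cos(pi/101)/(cos(pi/101) + 1) ≤ χ(Ḡ)=51 (both strict).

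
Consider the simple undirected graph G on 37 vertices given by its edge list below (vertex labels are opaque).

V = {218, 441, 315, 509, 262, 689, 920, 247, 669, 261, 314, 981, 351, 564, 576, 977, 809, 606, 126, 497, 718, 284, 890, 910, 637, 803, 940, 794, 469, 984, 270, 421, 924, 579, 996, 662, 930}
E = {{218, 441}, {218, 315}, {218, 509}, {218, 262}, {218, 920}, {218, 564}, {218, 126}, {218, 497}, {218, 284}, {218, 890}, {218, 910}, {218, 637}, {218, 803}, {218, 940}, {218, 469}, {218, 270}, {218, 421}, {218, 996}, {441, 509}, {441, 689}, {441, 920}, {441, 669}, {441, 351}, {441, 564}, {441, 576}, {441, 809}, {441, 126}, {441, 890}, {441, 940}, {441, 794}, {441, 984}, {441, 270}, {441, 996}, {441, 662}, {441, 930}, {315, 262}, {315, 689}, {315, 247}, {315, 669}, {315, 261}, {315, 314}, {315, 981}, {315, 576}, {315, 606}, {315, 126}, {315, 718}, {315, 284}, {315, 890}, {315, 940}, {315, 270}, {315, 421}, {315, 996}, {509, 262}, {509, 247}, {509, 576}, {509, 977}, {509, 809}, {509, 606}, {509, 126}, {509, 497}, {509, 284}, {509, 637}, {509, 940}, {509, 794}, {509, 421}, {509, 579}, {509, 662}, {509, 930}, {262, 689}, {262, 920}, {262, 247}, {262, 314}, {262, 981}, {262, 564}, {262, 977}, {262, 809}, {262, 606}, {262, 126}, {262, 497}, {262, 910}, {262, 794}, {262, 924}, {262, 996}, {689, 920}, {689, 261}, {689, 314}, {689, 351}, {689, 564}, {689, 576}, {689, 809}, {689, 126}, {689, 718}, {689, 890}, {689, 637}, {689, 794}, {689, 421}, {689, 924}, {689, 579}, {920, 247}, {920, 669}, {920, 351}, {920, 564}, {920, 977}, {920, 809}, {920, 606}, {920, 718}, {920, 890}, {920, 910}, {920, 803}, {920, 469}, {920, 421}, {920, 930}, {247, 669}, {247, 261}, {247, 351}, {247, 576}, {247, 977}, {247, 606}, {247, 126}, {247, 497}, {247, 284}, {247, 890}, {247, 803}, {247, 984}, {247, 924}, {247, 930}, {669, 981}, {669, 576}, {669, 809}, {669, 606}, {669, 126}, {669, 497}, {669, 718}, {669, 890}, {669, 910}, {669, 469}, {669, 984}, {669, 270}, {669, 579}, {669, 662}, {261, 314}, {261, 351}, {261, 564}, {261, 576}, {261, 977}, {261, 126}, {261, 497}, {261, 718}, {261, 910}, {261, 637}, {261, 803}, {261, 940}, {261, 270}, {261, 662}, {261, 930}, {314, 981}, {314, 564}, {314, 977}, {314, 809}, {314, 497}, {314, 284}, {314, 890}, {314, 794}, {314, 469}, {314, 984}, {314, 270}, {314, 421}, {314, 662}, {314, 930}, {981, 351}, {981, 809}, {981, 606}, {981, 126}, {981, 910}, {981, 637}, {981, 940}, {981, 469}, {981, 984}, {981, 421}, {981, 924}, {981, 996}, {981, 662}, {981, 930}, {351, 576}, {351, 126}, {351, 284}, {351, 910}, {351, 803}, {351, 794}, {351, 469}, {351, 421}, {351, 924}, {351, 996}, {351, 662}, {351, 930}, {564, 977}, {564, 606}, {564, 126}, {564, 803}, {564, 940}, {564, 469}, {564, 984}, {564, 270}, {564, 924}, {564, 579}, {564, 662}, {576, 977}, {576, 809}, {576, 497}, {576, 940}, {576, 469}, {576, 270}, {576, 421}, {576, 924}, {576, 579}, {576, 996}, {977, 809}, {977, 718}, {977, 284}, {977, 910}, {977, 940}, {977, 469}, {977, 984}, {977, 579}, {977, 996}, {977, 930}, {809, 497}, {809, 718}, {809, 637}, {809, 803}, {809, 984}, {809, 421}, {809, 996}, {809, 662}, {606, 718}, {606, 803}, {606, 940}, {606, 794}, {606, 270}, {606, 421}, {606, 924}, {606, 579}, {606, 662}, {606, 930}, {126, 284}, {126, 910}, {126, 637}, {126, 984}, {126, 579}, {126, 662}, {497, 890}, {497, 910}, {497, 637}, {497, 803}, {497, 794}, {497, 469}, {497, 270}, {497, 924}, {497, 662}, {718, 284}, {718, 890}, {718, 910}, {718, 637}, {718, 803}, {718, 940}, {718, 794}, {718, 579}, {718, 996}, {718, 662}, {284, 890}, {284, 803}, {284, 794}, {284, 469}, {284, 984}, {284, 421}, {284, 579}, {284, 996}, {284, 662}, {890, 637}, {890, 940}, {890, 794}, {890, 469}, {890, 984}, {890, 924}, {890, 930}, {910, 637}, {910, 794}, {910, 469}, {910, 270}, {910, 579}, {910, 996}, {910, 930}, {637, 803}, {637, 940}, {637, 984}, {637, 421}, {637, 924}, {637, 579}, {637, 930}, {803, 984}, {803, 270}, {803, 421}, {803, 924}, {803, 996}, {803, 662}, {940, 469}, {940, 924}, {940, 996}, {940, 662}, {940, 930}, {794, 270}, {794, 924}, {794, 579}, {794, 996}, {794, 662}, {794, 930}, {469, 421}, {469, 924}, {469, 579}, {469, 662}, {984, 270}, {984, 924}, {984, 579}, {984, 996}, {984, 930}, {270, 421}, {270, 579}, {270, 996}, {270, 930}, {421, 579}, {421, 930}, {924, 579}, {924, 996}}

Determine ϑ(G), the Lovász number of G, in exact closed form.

Vertex 794 has 18 neighbors: 441, 509, 262, 689, 314, 351, 606, 497, 718, 284, 890, 910, 270, 924, 579, 996, 662, 930.
deg(984) = 18; N(984) = {441, 247, 669, 314, 981, 564, 977, 809, 126, 284, 890, 637, 803, 270, 924, 579, 996, 930}.
Vertex 809 has 18 neighbors: 441, 509, 262, 689, 920, 669, 314, 981, 576, 977, 497, 718, 637, 803, 984, 421, 996, 662.
deg(262) = 18; N(262) = {218, 315, 509, 689, 920, 247, 314, 981, 564, 977, 809, 606, 126, 497, 910, 794, 924, 996}.
18-regular, N=37; Paley(37): SR with (k,λ,μ)=(18,8,9).
A has 3 distinct eigenvalues ≈ [18.0, 2.541381, -3.541381].
−37·(-sqrt(37)/2 - 1/2) / ((18)−(-sqrt(37)/2 - 1/2)) = sqrt(37) = ϑ(G).
Numerically 6.08276253.

sqrt(37)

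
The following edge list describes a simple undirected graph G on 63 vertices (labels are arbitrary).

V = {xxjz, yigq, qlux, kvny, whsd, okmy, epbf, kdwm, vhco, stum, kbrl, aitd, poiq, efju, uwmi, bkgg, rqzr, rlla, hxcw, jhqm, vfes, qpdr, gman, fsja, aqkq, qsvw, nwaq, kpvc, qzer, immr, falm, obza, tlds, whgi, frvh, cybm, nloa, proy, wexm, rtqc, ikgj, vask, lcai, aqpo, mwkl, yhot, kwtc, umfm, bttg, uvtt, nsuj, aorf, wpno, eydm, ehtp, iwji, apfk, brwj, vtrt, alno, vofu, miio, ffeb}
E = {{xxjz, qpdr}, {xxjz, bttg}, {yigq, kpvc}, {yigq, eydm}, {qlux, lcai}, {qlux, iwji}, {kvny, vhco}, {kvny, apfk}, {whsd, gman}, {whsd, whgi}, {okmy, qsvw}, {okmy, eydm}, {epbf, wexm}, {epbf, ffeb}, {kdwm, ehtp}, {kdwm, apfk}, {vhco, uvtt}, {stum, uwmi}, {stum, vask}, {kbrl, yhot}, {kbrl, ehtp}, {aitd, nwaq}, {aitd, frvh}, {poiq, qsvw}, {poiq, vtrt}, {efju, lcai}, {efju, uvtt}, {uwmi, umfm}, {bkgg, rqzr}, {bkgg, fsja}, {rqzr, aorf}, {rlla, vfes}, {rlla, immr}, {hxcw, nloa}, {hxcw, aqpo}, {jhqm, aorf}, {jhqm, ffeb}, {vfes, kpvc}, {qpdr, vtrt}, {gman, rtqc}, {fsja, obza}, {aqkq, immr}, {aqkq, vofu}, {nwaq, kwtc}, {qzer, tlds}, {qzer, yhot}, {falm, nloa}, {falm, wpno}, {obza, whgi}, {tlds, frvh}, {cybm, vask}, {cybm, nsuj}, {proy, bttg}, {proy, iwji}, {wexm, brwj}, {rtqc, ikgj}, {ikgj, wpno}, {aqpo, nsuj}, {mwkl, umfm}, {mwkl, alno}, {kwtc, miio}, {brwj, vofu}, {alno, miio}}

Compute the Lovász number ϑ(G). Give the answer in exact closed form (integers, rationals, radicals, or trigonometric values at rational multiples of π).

63*cos(pi/63)/(cos(pi/63) + 1)

deg(poiq) = 2; N(poiq) = {qsvw, vtrt}.
deg(jhqm) = 2; N(jhqm) = {aorf, ffeb}.
deg(lcai) = 2; N(lcai) = {qlux, efju}.
deg(uvtt) = 2; N(uvtt) = {vhco, efju}.
63-vertex 2-regular graph: the odd cycle C_{63}.
The 32 distinct eigenvalues: [2.0, 1.99006, 1.96034, 1.91115, 1.84295, 1.75644, 1.65248, 1.53209, 1.39647, 1.24698, 1.08509, 0.91242, 0.73068, 0.54168, 0.3473, 0.14946, -0.04986, -0.24869, -0.44504, -0.63697, -0.82257, -1.0, -1.16749, -1.32337, -1.4661, -1.59427, -1.70658, -1.80194, -1.87939, -1.93815, -1.97766, -1.99751].
λ_max=2, λ_min=-2*cos(pi/63); ϑ = −63·λ_min/(λ_max−λ_min) = 63*cos(pi/63)/(cos(pi/63) + 1).
≈ 31.48040933 (to 8 d.p.).
Sandwich: α(G)=31 ≤ ϑ(G)=63*cos(pi/63)/(cos(pi/63) + 1) ≤ χ(Ḡ)=32 (both strict).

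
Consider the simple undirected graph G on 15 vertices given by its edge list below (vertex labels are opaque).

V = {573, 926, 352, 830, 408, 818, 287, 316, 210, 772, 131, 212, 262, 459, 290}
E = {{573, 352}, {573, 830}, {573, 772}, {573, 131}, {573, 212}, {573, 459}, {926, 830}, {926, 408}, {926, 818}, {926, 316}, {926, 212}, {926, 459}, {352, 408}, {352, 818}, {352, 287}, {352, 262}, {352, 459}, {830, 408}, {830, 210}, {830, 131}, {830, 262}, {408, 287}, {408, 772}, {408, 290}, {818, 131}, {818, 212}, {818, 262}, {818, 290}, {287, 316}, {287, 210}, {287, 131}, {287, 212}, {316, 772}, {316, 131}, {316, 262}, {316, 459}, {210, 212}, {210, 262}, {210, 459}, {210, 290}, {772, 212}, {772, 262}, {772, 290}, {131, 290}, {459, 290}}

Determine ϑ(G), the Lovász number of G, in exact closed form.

5

N(830) = {573, 926, 408, 210, 131, 262}, |N(830)| = 6.
Vertex 210 has 6 neighbors: 830, 287, 212, 262, 459, 290.
Vertex 408 has 6 neighbors: 926, 352, 830, 287, 772, 290.
Vertex 290 has 6 neighbors: 408, 818, 210, 772, 131, 459.
Every vertex has degree 6 (N=15); Kneser K(6,2) on C(6,2)=15 vertices.
A has 3 distinct eigenvalues ≈ [6.0, 1.0, -3.0].
−15·(-3) / ((6)−(-3)) = 5 = ϑ(G).
ϑ(G) ≈ 5.000000.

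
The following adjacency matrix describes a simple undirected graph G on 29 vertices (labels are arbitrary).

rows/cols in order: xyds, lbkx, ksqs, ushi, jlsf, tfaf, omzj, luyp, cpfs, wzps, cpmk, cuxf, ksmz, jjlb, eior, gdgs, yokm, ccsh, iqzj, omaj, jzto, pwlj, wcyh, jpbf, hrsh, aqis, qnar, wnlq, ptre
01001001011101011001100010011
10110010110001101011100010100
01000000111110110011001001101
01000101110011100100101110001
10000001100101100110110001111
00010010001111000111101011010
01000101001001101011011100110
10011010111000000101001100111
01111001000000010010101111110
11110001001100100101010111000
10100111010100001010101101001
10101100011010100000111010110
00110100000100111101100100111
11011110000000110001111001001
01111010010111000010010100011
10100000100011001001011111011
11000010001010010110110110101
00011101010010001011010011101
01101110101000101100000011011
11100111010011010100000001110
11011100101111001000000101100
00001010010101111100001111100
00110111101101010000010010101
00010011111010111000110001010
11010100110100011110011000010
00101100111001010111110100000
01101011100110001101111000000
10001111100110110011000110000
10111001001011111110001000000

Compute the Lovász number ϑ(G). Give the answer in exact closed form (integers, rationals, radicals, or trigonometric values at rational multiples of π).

sqrt(29)

deg(xyds) = 14; N(xyds) = {lbkx, jlsf, luyp, wzps, cpmk, cuxf, jjlb, gdgs, yokm, omaj, jzto, hrsh, wnlq, ptre}.
N(wnlq) = {xyds, jlsf, tfaf, omzj, luyp, cpfs, cuxf, ksmz, eior, gdgs, iqzj, omaj, jpbf, hrsh}, |N(wnlq)| = 14.
deg(tfaf) = 14; N(tfaf) = {ushi, omzj, cpmk, cuxf, ksmz, jjlb, ccsh, iqzj, omaj, jzto, wcyh, hrsh, aqis, wnlq}.
deg(wzps) = 14; N(wzps) = {xyds, lbkx, ksqs, ushi, luyp, cpmk, cuxf, eior, ccsh, omaj, pwlj, jpbf, hrsh, aqis}.
G on 29 vertices is 14-regular; SR(29,14,6,7) — a Paley graph.
A has 3 distinct eigenvalues ≈ [14.0, 2.192582, -3.192582].
With N=29: ϑ(G) = 29·(-(-sqrt(29)/2 - 1/2))/(14−(-sqrt(29)/2 - 1/2)) = sqrt(29).
≈ 5.38516 (to 5 d.p.).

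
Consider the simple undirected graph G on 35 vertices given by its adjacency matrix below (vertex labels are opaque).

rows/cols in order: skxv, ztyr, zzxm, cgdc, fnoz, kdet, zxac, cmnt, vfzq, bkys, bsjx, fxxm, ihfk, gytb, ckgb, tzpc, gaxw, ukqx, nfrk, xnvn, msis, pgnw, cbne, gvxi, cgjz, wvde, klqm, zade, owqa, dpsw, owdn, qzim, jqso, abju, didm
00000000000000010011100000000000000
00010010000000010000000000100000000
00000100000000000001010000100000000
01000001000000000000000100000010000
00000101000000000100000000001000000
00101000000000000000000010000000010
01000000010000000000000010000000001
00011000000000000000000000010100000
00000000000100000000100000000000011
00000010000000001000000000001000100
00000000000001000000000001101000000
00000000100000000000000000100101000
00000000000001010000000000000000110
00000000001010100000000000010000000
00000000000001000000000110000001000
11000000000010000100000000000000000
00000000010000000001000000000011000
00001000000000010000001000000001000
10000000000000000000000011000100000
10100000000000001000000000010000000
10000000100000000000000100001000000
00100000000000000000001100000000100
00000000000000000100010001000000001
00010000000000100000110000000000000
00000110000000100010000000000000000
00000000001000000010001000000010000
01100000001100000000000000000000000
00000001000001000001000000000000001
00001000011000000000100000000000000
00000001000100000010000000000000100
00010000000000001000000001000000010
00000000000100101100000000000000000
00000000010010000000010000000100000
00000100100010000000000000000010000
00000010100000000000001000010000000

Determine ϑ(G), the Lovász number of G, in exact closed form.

15

N(pgnw) = {zzxm, cbne, gvxi, jqso}, |N(pgnw)| = 4.
Vertex gytb has 4 neighbors: bsjx, ihfk, ckgb, zade.
N(wvde) = {bsjx, nfrk, cbne, owdn}, |N(wvde)| = 4.
Vertex ztyr has 4 neighbors: cgdc, zxac, tzpc, klqm.
4-regular, N=35; this is K(7,3), the Kneser graph.
spec(A) ≈ [4.0, 2.0, -1.0, -3.0] (distinct, 6 d.p.).
−35·(-3) / ((4)−(-3)) = 15 = ϑ(G).
ϑ(G) ≈ 15.00000.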